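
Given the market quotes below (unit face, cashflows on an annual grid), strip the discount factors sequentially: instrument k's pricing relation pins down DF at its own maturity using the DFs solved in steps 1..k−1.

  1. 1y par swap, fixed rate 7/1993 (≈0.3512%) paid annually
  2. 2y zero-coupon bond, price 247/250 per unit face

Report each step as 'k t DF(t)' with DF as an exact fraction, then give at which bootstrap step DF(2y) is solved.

step 1 [1y] swap r/1=7/1993: DF=(1 − 7/1993·(0))/(1+7/1993) = 1993/2000 ≈ 0.996500
step 2 [2y] zero: DF = P = 247/250 ≈ 0.988000

1 1 1993/2000
2 2 247/250
DF(2y) is solved at step 2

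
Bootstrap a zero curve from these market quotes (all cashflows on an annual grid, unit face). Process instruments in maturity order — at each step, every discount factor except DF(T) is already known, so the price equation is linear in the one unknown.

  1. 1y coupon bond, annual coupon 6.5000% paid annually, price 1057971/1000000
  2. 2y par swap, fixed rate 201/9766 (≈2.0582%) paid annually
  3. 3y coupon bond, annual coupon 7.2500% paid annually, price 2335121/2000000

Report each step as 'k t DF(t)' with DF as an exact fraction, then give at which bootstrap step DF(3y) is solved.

step 1 [1y] bond c/1=13/200: DF=(1057971/1000000 − 13/200·(0))/(1+13/200) = 4967/5000 ≈ 0.993400
step 2 [2y] swap r/1=201/9766: DF=(1 − 201/9766·(0.993400))/(1+201/9766) = 4799/5000 ≈ 0.959800
step 3 [3y] bond c/1=29/400: DF=(2335121/2000000 − 29/400·(0.993400+0.959800))/(1+29/400) = 4783/5000 ≈ 0.956600

1 1 4967/5000
2 2 4799/5000
3 3 4783/5000
DF(3y) is solved at step 3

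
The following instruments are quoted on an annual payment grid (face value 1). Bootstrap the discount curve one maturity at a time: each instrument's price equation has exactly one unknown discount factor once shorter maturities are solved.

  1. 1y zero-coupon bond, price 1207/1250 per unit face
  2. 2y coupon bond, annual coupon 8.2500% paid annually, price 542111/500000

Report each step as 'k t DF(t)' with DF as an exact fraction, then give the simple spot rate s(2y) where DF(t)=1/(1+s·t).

1 1 1207/1250
2 2 116/125
s(2y) = (1/(116/125) − 1)/(2) = 9/232 ≈ 3.8793%

step 1 [1y] zero: DF = P = 1207/1250 ≈ 0.965600
step 2 [2y] bond c/1=33/400: DF=(542111/500000 − 33/400·(0.965600))/(1+33/400) = 116/125 ≈ 0.928000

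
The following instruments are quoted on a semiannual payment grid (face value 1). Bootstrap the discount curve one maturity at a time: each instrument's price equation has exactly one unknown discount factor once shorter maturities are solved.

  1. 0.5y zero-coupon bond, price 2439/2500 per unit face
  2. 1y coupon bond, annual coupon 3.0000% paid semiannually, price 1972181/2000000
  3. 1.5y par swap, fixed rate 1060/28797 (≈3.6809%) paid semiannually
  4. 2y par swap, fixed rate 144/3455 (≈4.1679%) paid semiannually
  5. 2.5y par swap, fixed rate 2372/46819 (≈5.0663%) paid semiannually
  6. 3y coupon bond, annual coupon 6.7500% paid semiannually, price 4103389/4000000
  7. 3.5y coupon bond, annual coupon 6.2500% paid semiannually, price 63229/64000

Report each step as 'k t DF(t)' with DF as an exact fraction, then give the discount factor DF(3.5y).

step 1 [0.5y] zero: DF = P = 2439/2500 ≈ 0.975600
step 2 [1y] bond c/2=3/200: DF=(1972181/2000000 − 3/200·(0.975600))/(1+3/200) = 9571/10000 ≈ 0.957100
step 3 [1.5y] swap r/2=530/28797: DF=(1 − 530/28797·(0.975600+0.957100))/(1+530/28797) = 947/1000 ≈ 0.947000
step 4 [2y] swap r/2=72/3455: DF=(1 − 72/3455·(0.975600+0.957100+0.947000))/(1+72/3455) = 1151/1250 ≈ 0.920800
step 5 [2.5y] swap r/2=1186/46819: DF=(1 − 1186/46819·(0.975600+0.957100+0.947000+0.920800))/(1+1186/46819) = 4407/5000 ≈ 0.881400
step 6 [3y] bond c/2=27/800: DF=(4103389/4000000 − 27/800·(0.975600+0.957100+0.947000+0.920800+0.881400))/(1+27/800) = 1679/2000 ≈ 0.839500
step 7 [3.5y] bond c/2=1/32: DF=(63229/64000 − 1/32·(0.975600+0.957100+0.947000+0.920800+0.881400+0.839500))/(1+1/32) = 7907/10000 ≈ 0.790700

1 1/2 2439/2500
2 1 9571/10000
3 3/2 947/1000
4 2 1151/1250
5 5/2 4407/5000
6 3 1679/2000
7 7/2 7907/10000
DF(3.5y) = 7907/10000 ≈ 0.790700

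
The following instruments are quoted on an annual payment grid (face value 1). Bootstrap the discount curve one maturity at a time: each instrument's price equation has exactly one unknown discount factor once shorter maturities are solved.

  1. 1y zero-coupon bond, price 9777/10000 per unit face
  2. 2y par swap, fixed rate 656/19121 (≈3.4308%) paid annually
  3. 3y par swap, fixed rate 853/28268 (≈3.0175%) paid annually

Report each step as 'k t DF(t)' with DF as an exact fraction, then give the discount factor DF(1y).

step 1 [1y] zero: DF = P = 9777/10000 ≈ 0.977700
step 2 [2y] swap r/1=656/19121: DF=(1 − 656/19121·(0.977700))/(1+656/19121) = 584/625 ≈ 0.934400
step 3 [3y] swap r/1=853/28268: DF=(1 − 853/28268·(0.977700+0.934400))/(1+853/28268) = 9147/10000 ≈ 0.914700

1 1 9777/10000
2 2 584/625
3 3 9147/10000
DF(1y) = 9777/10000 ≈ 0.977700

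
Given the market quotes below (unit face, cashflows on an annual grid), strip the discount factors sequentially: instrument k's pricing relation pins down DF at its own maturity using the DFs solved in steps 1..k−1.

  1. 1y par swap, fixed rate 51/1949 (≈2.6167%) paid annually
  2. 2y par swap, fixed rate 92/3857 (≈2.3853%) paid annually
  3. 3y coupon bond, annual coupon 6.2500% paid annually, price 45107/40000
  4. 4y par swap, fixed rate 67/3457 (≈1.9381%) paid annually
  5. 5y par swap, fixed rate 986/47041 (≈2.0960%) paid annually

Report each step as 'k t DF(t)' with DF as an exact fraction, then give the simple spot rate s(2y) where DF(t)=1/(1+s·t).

1 1 1949/2000
2 2 477/500
3 3 9479/10000
4 4 9263/10000
5 5 4507/5000
s(2y) = (1/(477/500) − 1)/(2) = 23/954 ≈ 2.4109%

step 1 [1y] swap r/1=51/1949: DF=(1 − 51/1949·(0))/(1+51/1949) = 1949/2000 ≈ 0.974500
step 2 [2y] swap r/1=92/3857: DF=(1 − 92/3857·(0.974500))/(1+92/3857) = 477/500 ≈ 0.954000
step 3 [3y] bond c/1=1/16: DF=(45107/40000 − 1/16·(0.974500+0.954000))/(1+1/16) = 9479/10000 ≈ 0.947900
step 4 [4y] swap r/1=67/3457: DF=(1 − 67/3457·(0.974500+0.954000+0.947900))/(1+67/3457) = 9263/10000 ≈ 0.926300
step 5 [5y] swap r/1=986/47041: DF=(1 − 986/47041·(0.974500+0.954000+0.947900+0.926300))/(1+986/47041) = 4507/5000 ≈ 0.901400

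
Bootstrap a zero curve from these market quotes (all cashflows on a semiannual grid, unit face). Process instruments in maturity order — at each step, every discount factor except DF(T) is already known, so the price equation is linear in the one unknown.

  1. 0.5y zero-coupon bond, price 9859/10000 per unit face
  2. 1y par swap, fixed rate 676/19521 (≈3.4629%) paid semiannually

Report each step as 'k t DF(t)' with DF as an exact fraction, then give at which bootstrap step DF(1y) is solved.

step 1 [0.5y] zero: DF = P = 9859/10000 ≈ 0.985900
step 2 [1y] swap r/2=338/19521: DF=(1 − 338/19521·(0.985900))/(1+338/19521) = 4831/5000 ≈ 0.966200

1 1/2 9859/10000
2 1 4831/5000
DF(1y) is solved at step 2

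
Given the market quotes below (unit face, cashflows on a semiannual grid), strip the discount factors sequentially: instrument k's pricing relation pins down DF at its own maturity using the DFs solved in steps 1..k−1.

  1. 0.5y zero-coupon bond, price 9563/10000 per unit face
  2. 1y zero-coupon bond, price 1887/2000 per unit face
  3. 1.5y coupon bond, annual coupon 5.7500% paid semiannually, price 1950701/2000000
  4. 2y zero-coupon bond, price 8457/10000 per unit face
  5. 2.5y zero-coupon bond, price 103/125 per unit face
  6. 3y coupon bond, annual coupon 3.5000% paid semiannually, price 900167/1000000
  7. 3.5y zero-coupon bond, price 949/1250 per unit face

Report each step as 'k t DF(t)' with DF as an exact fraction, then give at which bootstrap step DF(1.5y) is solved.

step 1 [0.5y] zero: DF = P = 9563/10000 ≈ 0.956300
step 2 [1y] zero: DF = P = 1887/2000 ≈ 0.943500
step 3 [1.5y] bond c/2=23/800: DF=(1950701/2000000 − 23/800·(0.956300+0.943500))/(1+23/800) = 179/200 ≈ 0.895000
step 4 [2y] zero: DF = P = 8457/10000 ≈ 0.845700
step 5 [2.5y] zero: DF = P = 103/125 ≈ 0.824000
step 6 [3y] bond c/2=7/400: DF=(900167/1000000 − 7/400·(0.956300+0.943500+0.895000+0.845700+0.824000))/(1+7/400) = 8079/10000 ≈ 0.807900
step 7 [3.5y] zero: DF = P = 949/1250 ≈ 0.759200

1 1/2 9563/10000
2 1 1887/2000
3 3/2 179/200
4 2 8457/10000
5 5/2 103/125
6 3 8079/10000
7 7/2 949/1250
DF(1.5y) is solved at step 3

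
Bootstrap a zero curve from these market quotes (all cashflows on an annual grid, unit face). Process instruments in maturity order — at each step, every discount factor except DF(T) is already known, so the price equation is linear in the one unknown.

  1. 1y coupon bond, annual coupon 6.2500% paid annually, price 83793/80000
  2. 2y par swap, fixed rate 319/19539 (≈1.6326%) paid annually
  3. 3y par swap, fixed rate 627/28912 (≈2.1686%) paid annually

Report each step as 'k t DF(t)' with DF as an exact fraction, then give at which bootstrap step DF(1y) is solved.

1 1 4929/5000
2 2 9681/10000
3 3 9373/10000
DF(1y) is solved at step 1

step 1 [1y] bond c/1=1/16: DF=(83793/80000 − 1/16·(0))/(1+1/16) = 4929/5000 ≈ 0.985800
step 2 [2y] swap r/1=319/19539: DF=(1 − 319/19539·(0.985800))/(1+319/19539) = 9681/10000 ≈ 0.968100
step 3 [3y] swap r/1=627/28912: DF=(1 − 627/28912·(0.985800+0.968100))/(1+627/28912) = 9373/10000 ≈ 0.937300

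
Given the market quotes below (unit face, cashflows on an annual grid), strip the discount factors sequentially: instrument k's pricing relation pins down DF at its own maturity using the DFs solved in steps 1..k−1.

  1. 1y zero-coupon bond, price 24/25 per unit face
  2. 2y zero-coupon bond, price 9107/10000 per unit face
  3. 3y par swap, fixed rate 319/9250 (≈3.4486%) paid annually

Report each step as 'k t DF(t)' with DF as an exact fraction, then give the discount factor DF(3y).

step 1 [1y] zero: DF = P = 24/25 ≈ 0.960000
step 2 [2y] zero: DF = P = 9107/10000 ≈ 0.910700
step 3 [3y] swap r/1=319/9250: DF=(1 − 319/9250·(0.960000+0.910700))/(1+319/9250) = 9043/10000 ≈ 0.904300

1 1 24/25
2 2 9107/10000
3 3 9043/10000
DF(3y) = 9043/10000 ≈ 0.904300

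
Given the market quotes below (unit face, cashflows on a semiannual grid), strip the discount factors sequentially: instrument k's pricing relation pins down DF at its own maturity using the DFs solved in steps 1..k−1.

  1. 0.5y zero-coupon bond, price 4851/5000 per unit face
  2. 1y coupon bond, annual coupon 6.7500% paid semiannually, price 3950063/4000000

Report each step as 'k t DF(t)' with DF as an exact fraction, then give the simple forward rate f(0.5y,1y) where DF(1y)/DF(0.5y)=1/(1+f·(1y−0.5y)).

step 1 [0.5y] zero: DF = P = 4851/5000 ≈ 0.970200
step 2 [1y] bond c/2=27/800: DF=(3950063/4000000 − 27/800·(0.970200))/(1+27/800) = 2309/2500 ≈ 0.923600

1 1/2 4851/5000
2 1 2309/2500
f(0.5y,1y) = ((4851/5000)/(2309/2500) − 1)/(1/2) = 233/2309 ≈ 10.0909%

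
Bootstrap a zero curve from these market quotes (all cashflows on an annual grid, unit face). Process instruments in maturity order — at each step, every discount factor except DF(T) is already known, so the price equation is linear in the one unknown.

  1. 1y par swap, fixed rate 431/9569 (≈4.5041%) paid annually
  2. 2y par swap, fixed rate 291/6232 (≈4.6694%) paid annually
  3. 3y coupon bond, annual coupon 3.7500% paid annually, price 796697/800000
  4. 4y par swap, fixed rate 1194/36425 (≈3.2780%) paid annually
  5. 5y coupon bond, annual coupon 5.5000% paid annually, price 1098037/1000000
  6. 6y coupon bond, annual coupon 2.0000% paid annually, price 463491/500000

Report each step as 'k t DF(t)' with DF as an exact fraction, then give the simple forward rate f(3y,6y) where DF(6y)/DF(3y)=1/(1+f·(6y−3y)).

1 1 9569/10000
2 2 9127/10000
3 3 8923/10000
4 4 4403/5000
5 5 8509/10000
6 6 8207/10000
f(3y,6y) = ((8923/10000)/(8207/10000) − 1)/(3) = 716/24621 ≈ 2.9081%

step 1 [1y] swap r/1=431/9569: DF=(1 − 431/9569·(0))/(1+431/9569) = 9569/10000 ≈ 0.956900
step 2 [2y] swap r/1=291/6232: DF=(1 − 291/6232·(0.956900))/(1+291/6232) = 9127/10000 ≈ 0.912700
step 3 [3y] bond c/1=3/80: DF=(796697/800000 − 3/80·(0.956900+0.912700))/(1+3/80) = 8923/10000 ≈ 0.892300
step 4 [4y] swap r/1=1194/36425: DF=(1 − 1194/36425·(0.956900+0.912700+0.892300))/(1+1194/36425) = 4403/5000 ≈ 0.880600
step 5 [5y] bond c/1=11/200: DF=(1098037/1000000 − 11/200·(0.956900+0.912700+0.892300+0.880600))/(1+11/200) = 8509/10000 ≈ 0.850900
step 6 [6y] bond c/1=1/50: DF=(463491/500000 − 1/50·(0.956900+0.912700+0.892300+0.880600+0.850900))/(1+1/50) = 8207/10000 ≈ 0.820700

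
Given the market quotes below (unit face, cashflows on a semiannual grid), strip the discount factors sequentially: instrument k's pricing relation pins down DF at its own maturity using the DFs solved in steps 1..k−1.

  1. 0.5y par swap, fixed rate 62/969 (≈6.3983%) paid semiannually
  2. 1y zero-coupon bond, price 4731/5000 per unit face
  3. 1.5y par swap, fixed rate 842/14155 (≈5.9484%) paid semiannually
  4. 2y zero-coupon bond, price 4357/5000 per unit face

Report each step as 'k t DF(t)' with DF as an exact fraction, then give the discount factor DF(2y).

step 1 [0.5y] swap r/2=31/969: DF=(1 − 31/969·(0))/(1+31/969) = 969/1000 ≈ 0.969000
step 2 [1y] zero: DF = P = 4731/5000 ≈ 0.946200
step 3 [1.5y] swap r/2=421/14155: DF=(1 − 421/14155·(0.969000+0.946200))/(1+421/14155) = 4579/5000 ≈ 0.915800
step 4 [2y] zero: DF = P = 4357/5000 ≈ 0.871400

1 1/2 969/1000
2 1 4731/5000
3 3/2 4579/5000
4 2 4357/5000
DF(2y) = 4357/5000 ≈ 0.871400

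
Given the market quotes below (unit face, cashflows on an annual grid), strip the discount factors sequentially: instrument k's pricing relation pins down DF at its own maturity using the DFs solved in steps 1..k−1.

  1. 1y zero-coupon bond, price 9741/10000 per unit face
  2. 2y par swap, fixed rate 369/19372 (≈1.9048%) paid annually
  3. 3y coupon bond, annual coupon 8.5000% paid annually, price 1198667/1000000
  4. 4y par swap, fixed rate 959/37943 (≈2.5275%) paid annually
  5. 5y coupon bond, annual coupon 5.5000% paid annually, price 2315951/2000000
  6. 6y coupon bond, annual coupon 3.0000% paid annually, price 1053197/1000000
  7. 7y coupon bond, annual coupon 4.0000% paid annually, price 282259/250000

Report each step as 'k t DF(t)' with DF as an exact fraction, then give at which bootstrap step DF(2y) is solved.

step 1 [1y] zero: DF = P = 9741/10000 ≈ 0.974100
step 2 [2y] swap r/1=369/19372: DF=(1 − 369/19372·(0.974100))/(1+369/19372) = 9631/10000 ≈ 0.963100
step 3 [3y] bond c/1=17/200: DF=(1198667/1000000 − 17/200·(0.974100+0.963100))/(1+17/200) = 953/1000 ≈ 0.953000
step 4 [4y] swap r/1=959/37943: DF=(1 − 959/37943·(0.974100+0.963100+0.953000))/(1+959/37943) = 9041/10000 ≈ 0.904100
step 5 [5y] bond c/1=11/200: DF=(2315951/2000000 − 11/200·(0.974100+0.963100+0.953000+0.904100))/(1+11/200) = 4499/5000 ≈ 0.899800
step 6 [6y] bond c/1=3/100: DF=(1053197/1000000 − 3/100·(0.974100+0.963100+0.953000+0.904100+0.899800))/(1+3/100) = 4429/5000 ≈ 0.885800
step 7 [7y] bond c/1=1/25: DF=(282259/250000 − 1/25·(0.974100+0.963100+0.953000+0.904100+0.899800+0.885800))/(1+1/25) = 871/1000 ≈ 0.871000

1 1 9741/10000
2 2 9631/10000
3 3 953/1000
4 4 9041/10000
5 5 4499/5000
6 6 4429/5000
7 7 871/1000
DF(2y) is solved at step 2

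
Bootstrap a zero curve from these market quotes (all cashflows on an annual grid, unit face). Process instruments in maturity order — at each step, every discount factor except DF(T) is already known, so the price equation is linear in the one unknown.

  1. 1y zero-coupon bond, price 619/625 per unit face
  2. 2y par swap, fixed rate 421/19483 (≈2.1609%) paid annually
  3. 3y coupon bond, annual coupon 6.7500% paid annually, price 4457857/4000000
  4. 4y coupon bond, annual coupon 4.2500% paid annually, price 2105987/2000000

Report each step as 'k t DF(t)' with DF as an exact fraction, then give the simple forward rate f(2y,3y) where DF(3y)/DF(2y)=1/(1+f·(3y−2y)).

1 1 619/625
2 2 9579/10000
3 3 1151/1250
4 4 8931/10000
f(2y,3y) = ((9579/10000)/(1151/1250) − 1)/(1) = 371/9208 ≈ 4.0291%

step 1 [1y] zero: DF = P = 619/625 ≈ 0.990400
step 2 [2y] swap r/1=421/19483: DF=(1 − 421/19483·(0.990400))/(1+421/19483) = 9579/10000 ≈ 0.957900
step 3 [3y] bond c/1=27/400: DF=(4457857/4000000 − 27/400·(0.990400+0.957900))/(1+27/400) = 1151/1250 ≈ 0.920800
step 4 [4y] bond c/1=17/400: DF=(2105987/2000000 − 17/400·(0.990400+0.957900+0.920800))/(1+17/400) = 8931/10000 ≈ 0.893100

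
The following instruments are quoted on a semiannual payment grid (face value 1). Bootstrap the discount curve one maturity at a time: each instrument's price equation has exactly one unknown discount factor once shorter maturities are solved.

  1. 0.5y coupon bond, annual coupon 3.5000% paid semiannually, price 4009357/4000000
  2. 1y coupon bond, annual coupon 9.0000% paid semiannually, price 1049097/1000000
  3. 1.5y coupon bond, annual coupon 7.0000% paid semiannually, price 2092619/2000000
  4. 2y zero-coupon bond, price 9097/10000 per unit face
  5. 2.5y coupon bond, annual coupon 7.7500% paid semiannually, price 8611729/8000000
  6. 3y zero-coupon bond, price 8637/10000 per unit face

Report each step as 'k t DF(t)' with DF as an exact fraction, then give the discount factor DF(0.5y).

step 1 [0.5y] bond c/2=7/400: DF=(4009357/4000000 − 7/400·(0))/(1+7/400) = 9851/10000 ≈ 0.985100
step 2 [1y] bond c/2=9/200: DF=(1049097/1000000 − 9/200·(0.985100))/(1+9/200) = 1923/2000 ≈ 0.961500
step 3 [1.5y] bond c/2=7/200: DF=(2092619/2000000 − 7/200·(0.985100+0.961500))/(1+7/200) = 9451/10000 ≈ 0.945100
step 4 [2y] zero: DF = P = 9097/10000 ≈ 0.909700
step 5 [2.5y] bond c/2=31/800: DF=(8611729/8000000 − 31/800·(0.985100+0.961500+0.945100+0.909700))/(1+31/800) = 1789/2000 ≈ 0.894500
step 6 [3y] zero: DF = P = 8637/10000 ≈ 0.863700

1 1/2 9851/10000
2 1 1923/2000
3 3/2 9451/10000
4 2 9097/10000
5 5/2 1789/2000
6 3 8637/10000
DF(0.5y) = 9851/10000 ≈ 0.985100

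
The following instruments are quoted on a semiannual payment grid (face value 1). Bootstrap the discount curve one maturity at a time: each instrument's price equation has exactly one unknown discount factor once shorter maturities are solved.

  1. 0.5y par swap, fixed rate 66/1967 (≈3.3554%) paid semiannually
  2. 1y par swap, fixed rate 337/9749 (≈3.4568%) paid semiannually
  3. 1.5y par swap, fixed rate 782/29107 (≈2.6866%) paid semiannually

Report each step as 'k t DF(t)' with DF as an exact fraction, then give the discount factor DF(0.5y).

step 1 [0.5y] swap r/2=33/1967: DF=(1 − 33/1967·(0))/(1+33/1967) = 1967/2000 ≈ 0.983500
step 2 [1y] swap r/2=337/19498: DF=(1 − 337/19498·(0.983500))/(1+337/19498) = 9663/10000 ≈ 0.966300
step 3 [1.5y] swap r/2=391/29107: DF=(1 − 391/29107·(0.983500+0.966300))/(1+391/29107) = 9609/10000 ≈ 0.960900

1 1/2 1967/2000
2 1 9663/10000
3 3/2 9609/10000
DF(0.5y) = 1967/2000 ≈ 0.983500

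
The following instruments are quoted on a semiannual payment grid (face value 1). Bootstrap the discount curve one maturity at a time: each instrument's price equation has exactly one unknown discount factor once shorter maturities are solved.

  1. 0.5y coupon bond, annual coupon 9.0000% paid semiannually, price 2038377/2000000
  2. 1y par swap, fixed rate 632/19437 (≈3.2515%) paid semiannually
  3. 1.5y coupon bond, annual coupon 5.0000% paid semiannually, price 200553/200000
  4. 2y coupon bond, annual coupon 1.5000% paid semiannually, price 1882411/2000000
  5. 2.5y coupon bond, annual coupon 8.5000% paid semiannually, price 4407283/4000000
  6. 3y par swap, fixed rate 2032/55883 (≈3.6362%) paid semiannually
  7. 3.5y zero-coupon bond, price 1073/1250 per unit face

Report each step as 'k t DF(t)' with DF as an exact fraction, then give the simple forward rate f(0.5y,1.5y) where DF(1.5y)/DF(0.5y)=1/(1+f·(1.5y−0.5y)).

step 1 [0.5y] bond c/2=9/200: DF=(2038377/2000000 − 9/200·(0))/(1+9/200) = 9753/10000 ≈ 0.975300
step 2 [1y] swap r/2=316/19437: DF=(1 − 316/19437·(0.975300))/(1+316/19437) = 2421/2500 ≈ 0.968400
step 3 [1.5y] bond c/2=1/40: DF=(200553/200000 − 1/40·(0.975300+0.968400))/(1+1/40) = 9309/10000 ≈ 0.930900
step 4 [2y] bond c/2=3/400: DF=(1882411/2000000 − 3/400·(0.975300+0.968400+0.930900))/(1+3/400) = 1141/1250 ≈ 0.912800
step 5 [2.5y] bond c/2=17/400: DF=(4407283/4000000 − 17/400·(0.975300+0.968400+0.930900+0.912800))/(1+17/400) = 361/400 ≈ 0.902500
step 6 [3y] swap r/2=1016/55883: DF=(1 − 1016/55883·(0.975300+0.968400+0.930900+0.912800+0.902500))/(1+1016/55883) = 1123/1250 ≈ 0.898400
step 7 [3.5y] zero: DF = P = 1073/1250 ≈ 0.858400

1 1/2 9753/10000
2 1 2421/2500
3 3/2 9309/10000
4 2 1141/1250
5 5/2 361/400
6 3 1123/1250
7 7/2 1073/1250
f(0.5y,1.5y) = ((9753/10000)/(9309/10000) − 1)/(1) = 148/3103 ≈ 4.7696%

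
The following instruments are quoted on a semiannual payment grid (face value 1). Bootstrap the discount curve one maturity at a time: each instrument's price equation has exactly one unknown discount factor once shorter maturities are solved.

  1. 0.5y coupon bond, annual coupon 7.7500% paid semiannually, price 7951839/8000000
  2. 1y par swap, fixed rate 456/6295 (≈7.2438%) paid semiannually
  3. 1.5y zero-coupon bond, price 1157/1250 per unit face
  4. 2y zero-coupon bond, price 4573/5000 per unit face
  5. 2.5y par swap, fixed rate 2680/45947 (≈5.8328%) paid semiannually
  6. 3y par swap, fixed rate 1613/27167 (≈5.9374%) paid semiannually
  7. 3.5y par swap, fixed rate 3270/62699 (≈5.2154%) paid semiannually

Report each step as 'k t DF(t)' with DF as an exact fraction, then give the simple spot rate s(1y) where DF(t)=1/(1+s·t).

step 1 [0.5y] bond c/2=31/800: DF=(7951839/8000000 − 31/800·(0))/(1+31/800) = 9569/10000 ≈ 0.956900
step 2 [1y] swap r/2=228/6295: DF=(1 − 228/6295·(0.956900))/(1+228/6295) = 2329/2500 ≈ 0.931600
step 3 [1.5y] zero: DF = P = 1157/1250 ≈ 0.925600
step 4 [2y] zero: DF = P = 4573/5000 ≈ 0.914600
step 5 [2.5y] swap r/2=1340/45947: DF=(1 − 1340/45947·(0.956900+0.931600+0.925600+0.914600))/(1+1340/45947) = 433/500 ≈ 0.866000
step 6 [3y] swap r/2=1613/54334: DF=(1 − 1613/54334·(0.956900+0.931600+0.925600+0.914600+0.866000))/(1+1613/54334) = 8387/10000 ≈ 0.838700
step 7 [3.5y] swap r/2=1635/62699: DF=(1 − 1635/62699·(0.956900+0.931600+0.925600+0.914600+0.866000+0.838700))/(1+1635/62699) = 1673/2000 ≈ 0.836500

1 1/2 9569/10000
2 1 2329/2500
3 3/2 1157/1250
4 2 4573/5000
5 5/2 433/500
6 3 8387/10000
7 7/2 1673/2000
s(1y) = (1/(2329/2500) − 1)/(1) = 171/2329 ≈ 7.3422%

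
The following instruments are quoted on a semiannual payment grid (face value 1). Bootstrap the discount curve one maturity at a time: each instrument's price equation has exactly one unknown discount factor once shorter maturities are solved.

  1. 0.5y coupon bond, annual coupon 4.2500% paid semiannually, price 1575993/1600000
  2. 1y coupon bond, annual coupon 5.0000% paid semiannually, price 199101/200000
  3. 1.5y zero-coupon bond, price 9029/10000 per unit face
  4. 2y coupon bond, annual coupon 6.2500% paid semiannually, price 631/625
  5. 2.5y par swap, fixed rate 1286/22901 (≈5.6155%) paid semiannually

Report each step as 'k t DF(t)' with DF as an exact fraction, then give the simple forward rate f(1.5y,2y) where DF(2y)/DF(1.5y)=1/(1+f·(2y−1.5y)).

step 1 [0.5y] bond c/2=17/800: DF=(1575993/1600000 − 17/800·(0))/(1+17/800) = 1929/2000 ≈ 0.964500
step 2 [1y] bond c/2=1/40: DF=(199101/200000 − 1/40·(0.964500))/(1+1/40) = 9477/10000 ≈ 0.947700
step 3 [1.5y] zero: DF = P = 9029/10000 ≈ 0.902900
step 4 [2y] bond c/2=1/32: DF=(631/625 − 1/32·(0.964500+0.947700+0.902900))/(1+1/32) = 8937/10000 ≈ 0.893700
step 5 [2.5y] swap r/2=643/22901: DF=(1 − 643/22901·(0.964500+0.947700+0.902900+0.893700))/(1+643/22901) = 4357/5000 ≈ 0.871400

1 1/2 1929/2000
2 1 9477/10000
3 3/2 9029/10000
4 2 8937/10000
5 5/2 4357/5000
f(1.5y,2y) = ((9029/10000)/(8937/10000) − 1)/(1/2) = 184/8937 ≈ 2.0589%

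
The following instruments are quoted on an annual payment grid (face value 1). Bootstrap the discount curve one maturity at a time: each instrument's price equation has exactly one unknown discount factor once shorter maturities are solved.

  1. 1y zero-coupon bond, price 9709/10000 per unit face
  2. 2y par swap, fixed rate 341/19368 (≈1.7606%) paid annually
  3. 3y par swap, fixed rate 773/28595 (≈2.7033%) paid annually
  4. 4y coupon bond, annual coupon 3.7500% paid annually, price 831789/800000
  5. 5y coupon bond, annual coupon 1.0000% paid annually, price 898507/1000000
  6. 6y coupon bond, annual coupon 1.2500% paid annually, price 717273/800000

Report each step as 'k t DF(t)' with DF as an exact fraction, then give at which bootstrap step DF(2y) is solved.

1 1 9709/10000
2 2 9659/10000
3 3 9227/10000
4 4 2247/2500
5 5 2131/2500
6 6 4143/5000
DF(2y) is solved at step 2

step 1 [1y] zero: DF = P = 9709/10000 ≈ 0.970900
step 2 [2y] swap r/1=341/19368: DF=(1 − 341/19368·(0.970900))/(1+341/19368) = 9659/10000 ≈ 0.965900
step 3 [3y] swap r/1=773/28595: DF=(1 − 773/28595·(0.970900+0.965900))/(1+773/28595) = 9227/10000 ≈ 0.922700
step 4 [4y] bond c/1=3/80: DF=(831789/800000 − 3/80·(0.970900+0.965900+0.922700))/(1+3/80) = 2247/2500 ≈ 0.898800
step 5 [5y] bond c/1=1/100: DF=(898507/1000000 − 1/100·(0.970900+0.965900+0.922700+0.898800))/(1+1/100) = 2131/2500 ≈ 0.852400
step 6 [6y] bond c/1=1/80: DF=(717273/800000 − 1/80·(0.970900+0.965900+0.922700+0.898800+0.852400))/(1+1/80) = 4143/5000 ≈ 0.828600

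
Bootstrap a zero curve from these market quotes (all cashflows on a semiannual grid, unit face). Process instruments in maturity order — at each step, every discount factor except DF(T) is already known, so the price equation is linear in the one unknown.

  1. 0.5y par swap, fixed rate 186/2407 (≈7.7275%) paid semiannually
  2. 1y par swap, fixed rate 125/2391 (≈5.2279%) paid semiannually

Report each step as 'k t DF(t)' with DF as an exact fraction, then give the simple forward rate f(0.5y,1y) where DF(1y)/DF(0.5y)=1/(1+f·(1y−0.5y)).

step 1 [0.5y] swap r/2=93/2407: DF=(1 − 93/2407·(0))/(1+93/2407) = 2407/2500 ≈ 0.962800
step 2 [1y] swap r/2=125/4782: DF=(1 − 125/4782·(0.962800))/(1+125/4782) = 19/20 ≈ 0.950000

1 1/2 2407/2500
2 1 19/20
f(0.5y,1y) = ((2407/2500)/(19/20) − 1)/(1/2) = 64/2375 ≈ 2.6947%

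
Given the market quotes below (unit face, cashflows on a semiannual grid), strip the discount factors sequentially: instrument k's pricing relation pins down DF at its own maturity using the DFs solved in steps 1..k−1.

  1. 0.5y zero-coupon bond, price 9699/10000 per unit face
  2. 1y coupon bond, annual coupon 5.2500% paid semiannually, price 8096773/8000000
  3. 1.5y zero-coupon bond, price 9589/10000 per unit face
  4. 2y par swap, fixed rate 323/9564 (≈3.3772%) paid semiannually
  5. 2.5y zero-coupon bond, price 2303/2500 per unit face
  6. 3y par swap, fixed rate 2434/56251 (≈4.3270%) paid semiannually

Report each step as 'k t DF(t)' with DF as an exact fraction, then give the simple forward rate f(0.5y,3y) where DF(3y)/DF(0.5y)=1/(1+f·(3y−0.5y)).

1 1/2 9699/10000
2 1 4807/5000
3 3/2 9589/10000
4 2 4677/5000
5 5/2 2303/2500
6 3 8783/10000
f(0.5y,3y) = ((9699/10000)/(8783/10000) − 1)/(5/2) = 1832/43915 ≈ 4.1717%

step 1 [0.5y] zero: DF = P = 9699/10000 ≈ 0.969900
step 2 [1y] bond c/2=21/800: DF=(8096773/8000000 − 21/800·(0.969900))/(1+21/800) = 4807/5000 ≈ 0.961400
step 3 [1.5y] zero: DF = P = 9589/10000 ≈ 0.958900
step 4 [2y] swap r/2=323/19128: DF=(1 − 323/19128·(0.969900+0.961400+0.958900))/(1+323/19128) = 4677/5000 ≈ 0.935400
step 5 [2.5y] zero: DF = P = 2303/2500 ≈ 0.921200
step 6 [3y] swap r/2=1217/56251: DF=(1 − 1217/56251·(0.969900+0.961400+0.958900+0.935400+0.921200))/(1+1217/56251) = 8783/10000 ≈ 0.878300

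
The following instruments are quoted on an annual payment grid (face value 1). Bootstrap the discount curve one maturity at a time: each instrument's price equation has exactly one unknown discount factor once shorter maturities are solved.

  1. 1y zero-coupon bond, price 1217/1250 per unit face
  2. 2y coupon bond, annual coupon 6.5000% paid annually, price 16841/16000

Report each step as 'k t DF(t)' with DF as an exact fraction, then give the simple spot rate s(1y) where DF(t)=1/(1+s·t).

step 1 [1y] zero: DF = P = 1217/1250 ≈ 0.973600
step 2 [2y] bond c/1=13/200: DF=(16841/16000 − 13/200·(0.973600))/(1+13/200) = 9289/10000 ≈ 0.928900

1 1 1217/1250
2 2 9289/10000
s(1y) = (1/(1217/1250) − 1)/(1) = 33/1217 ≈ 2.7116%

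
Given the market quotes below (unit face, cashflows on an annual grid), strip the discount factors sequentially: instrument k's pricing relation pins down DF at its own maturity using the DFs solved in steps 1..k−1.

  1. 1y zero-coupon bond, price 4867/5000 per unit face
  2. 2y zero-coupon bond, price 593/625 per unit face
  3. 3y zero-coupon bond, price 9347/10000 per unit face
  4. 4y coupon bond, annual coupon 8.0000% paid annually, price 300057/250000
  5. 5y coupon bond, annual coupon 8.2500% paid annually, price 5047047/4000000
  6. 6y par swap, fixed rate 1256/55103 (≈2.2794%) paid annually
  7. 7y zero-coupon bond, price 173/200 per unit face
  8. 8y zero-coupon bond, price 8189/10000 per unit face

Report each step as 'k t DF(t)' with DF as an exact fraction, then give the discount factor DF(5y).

step 1 [1y] zero: DF = P = 4867/5000 ≈ 0.973400
step 2 [2y] zero: DF = P = 593/625 ≈ 0.948800
step 3 [3y] zero: DF = P = 9347/10000 ≈ 0.934700
step 4 [4y] bond c/1=2/25: DF=(300057/250000 − 2/25·(0.973400+0.948800+0.934700))/(1+2/25) = 8997/10000 ≈ 0.899700
step 5 [5y] bond c/1=33/400: DF=(5047047/4000000 − 33/400·(0.973400+0.948800+0.934700+0.899700))/(1+33/400) = 8793/10000 ≈ 0.879300
step 6 [6y] swap r/1=1256/55103: DF=(1 − 1256/55103·(0.973400+0.948800+0.934700+0.899700+0.879300))/(1+1256/55103) = 1093/1250 ≈ 0.874400
step 7 [7y] zero: DF = P = 173/200 ≈ 0.865000
step 8 [8y] zero: DF = P = 8189/10000 ≈ 0.818900

1 1 4867/5000
2 2 593/625
3 3 9347/10000
4 4 8997/10000
5 5 8793/10000
6 6 1093/1250
7 7 173/200
8 8 8189/10000
DF(5y) = 8793/10000 ≈ 0.879300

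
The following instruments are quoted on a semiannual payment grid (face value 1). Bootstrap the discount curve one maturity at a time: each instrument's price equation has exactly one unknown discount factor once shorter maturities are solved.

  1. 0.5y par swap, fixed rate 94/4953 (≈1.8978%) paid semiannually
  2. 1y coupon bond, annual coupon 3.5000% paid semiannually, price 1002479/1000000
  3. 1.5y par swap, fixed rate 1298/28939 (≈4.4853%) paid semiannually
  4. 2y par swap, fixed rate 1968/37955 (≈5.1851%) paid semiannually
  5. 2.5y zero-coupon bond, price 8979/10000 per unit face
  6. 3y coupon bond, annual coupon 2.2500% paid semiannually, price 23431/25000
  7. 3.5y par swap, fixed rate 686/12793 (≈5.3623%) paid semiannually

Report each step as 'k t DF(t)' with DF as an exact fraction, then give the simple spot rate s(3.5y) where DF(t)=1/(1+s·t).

1 1/2 4953/5000
2 1 4841/5000
3 3/2 9351/10000
4 2 1127/1250
5 5/2 8979/10000
6 3 4373/5000
7 7/2 1657/2000
s(3.5y) = (1/(1657/2000) − 1)/(7/2) = 98/1657 ≈ 5.9143%

step 1 [0.5y] swap r/2=47/4953: DF=(1 − 47/4953·(0))/(1+47/4953) = 4953/5000 ≈ 0.990600
step 2 [1y] bond c/2=7/400: DF=(1002479/1000000 − 7/400·(0.990600))/(1+7/400) = 4841/5000 ≈ 0.968200
step 3 [1.5y] swap r/2=649/28939: DF=(1 − 649/28939·(0.990600+0.968200))/(1+649/28939) = 9351/10000 ≈ 0.935100
step 4 [2y] swap r/2=984/37955: DF=(1 − 984/37955·(0.990600+0.968200+0.935100))/(1+984/37955) = 1127/1250 ≈ 0.901600
step 5 [2.5y] zero: DF = P = 8979/10000 ≈ 0.897900
step 6 [3y] bond c/2=9/800: DF=(23431/25000 − 9/800·(0.990600+0.968200+0.935100+0.901600+0.897900))/(1+9/800) = 4373/5000 ≈ 0.874600
step 7 [3.5y] swap r/2=343/12793: DF=(1 − 343/12793·(0.990600+0.968200+0.935100+0.901600+0.897900+0.874600))/(1+343/12793) = 1657/2000 ≈ 0.828500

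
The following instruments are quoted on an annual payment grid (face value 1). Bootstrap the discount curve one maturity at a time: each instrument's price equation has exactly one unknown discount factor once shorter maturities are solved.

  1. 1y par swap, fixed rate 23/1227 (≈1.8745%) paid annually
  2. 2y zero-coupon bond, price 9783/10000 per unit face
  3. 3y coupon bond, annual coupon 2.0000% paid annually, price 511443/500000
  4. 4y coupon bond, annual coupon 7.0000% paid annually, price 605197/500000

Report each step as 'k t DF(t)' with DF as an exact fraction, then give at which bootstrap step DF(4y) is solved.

step 1 [1y] swap r/1=23/1227: DF=(1 − 23/1227·(0))/(1+23/1227) = 1227/1250 ≈ 0.981600
step 2 [2y] zero: DF = P = 9783/10000 ≈ 0.978300
step 3 [3y] bond c/1=1/50: DF=(511443/500000 − 1/50·(0.981600+0.978300))/(1+1/50) = 2411/2500 ≈ 0.964400
step 4 [4y] bond c/1=7/100: DF=(605197/500000 − 7/100·(0.981600+0.978300+0.964400))/(1+7/100) = 9399/10000 ≈ 0.939900

1 1 1227/1250
2 2 9783/10000
3 3 2411/2500
4 4 9399/10000
DF(4y) is solved at step 4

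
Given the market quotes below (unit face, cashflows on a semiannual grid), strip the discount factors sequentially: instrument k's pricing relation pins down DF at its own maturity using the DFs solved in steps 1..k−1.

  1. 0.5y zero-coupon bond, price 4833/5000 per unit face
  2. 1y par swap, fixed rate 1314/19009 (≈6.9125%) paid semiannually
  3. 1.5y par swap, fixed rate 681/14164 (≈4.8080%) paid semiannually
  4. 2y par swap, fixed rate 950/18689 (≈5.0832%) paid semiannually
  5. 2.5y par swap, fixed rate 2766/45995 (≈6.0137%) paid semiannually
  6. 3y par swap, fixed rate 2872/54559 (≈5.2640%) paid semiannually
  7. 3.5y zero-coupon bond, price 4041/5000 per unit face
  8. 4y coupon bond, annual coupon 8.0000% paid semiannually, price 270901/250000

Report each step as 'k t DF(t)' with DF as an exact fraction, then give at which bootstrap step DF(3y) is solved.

step 1 [0.5y] zero: DF = P = 4833/5000 ≈ 0.966600
step 2 [1y] swap r/2=657/19009: DF=(1 − 657/19009·(0.966600))/(1+657/19009) = 9343/10000 ≈ 0.934300
step 3 [1.5y] swap r/2=681/28328: DF=(1 − 681/28328·(0.966600+0.934300))/(1+681/28328) = 9319/10000 ≈ 0.931900
step 4 [2y] swap r/2=475/18689: DF=(1 − 475/18689·(0.966600+0.934300+0.931900))/(1+475/18689) = 181/200 ≈ 0.905000
step 5 [2.5y] swap r/2=1383/45995: DF=(1 − 1383/45995·(0.966600+0.934300+0.931900+0.905000))/(1+1383/45995) = 8617/10000 ≈ 0.861700
step 6 [3y] swap r/2=1436/54559: DF=(1 − 1436/54559·(0.966600+0.934300+0.931900+0.905000+0.861700))/(1+1436/54559) = 2141/2500 ≈ 0.856400
step 7 [3.5y] zero: DF = P = 4041/5000 ≈ 0.808200
step 8 [4y] bond c/2=1/25: DF=(270901/250000 − 1/25·(0.966600+0.934300+0.931900+0.905000+0.861700+0.856400+0.808200))/(1+1/25) = 801/1000 ≈ 0.801000

1 1/2 4833/5000
2 1 9343/10000
3 3/2 9319/10000
4 2 181/200
5 5/2 8617/10000
6 3 2141/2500
7 7/2 4041/5000
8 4 801/1000
DF(3y) is solved at step 6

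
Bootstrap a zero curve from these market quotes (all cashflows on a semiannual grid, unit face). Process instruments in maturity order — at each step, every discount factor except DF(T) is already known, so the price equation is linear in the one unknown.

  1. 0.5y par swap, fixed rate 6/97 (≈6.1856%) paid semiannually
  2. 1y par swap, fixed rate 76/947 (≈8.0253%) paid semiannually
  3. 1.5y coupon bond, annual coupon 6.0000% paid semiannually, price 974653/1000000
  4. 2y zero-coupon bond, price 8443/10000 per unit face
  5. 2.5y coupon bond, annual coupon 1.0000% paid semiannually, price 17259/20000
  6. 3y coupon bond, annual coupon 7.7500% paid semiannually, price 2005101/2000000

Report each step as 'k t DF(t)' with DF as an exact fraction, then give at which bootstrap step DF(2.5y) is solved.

step 1 [0.5y] swap r/2=3/97: DF=(1 − 3/97·(0))/(1+3/97) = 97/100 ≈ 0.970000
step 2 [1y] swap r/2=38/947: DF=(1 − 38/947·(0.970000))/(1+38/947) = 231/250 ≈ 0.924000
step 3 [1.5y] bond c/2=3/100: DF=(974653/1000000 − 3/100·(0.970000+0.924000))/(1+3/100) = 8911/10000 ≈ 0.891100
step 4 [2y] zero: DF = P = 8443/10000 ≈ 0.844300
step 5 [2.5y] bond c/2=1/200: DF=(17259/20000 − 1/200·(0.970000+0.924000+0.891100+0.844300))/(1+1/200) = 4203/5000 ≈ 0.840600
step 6 [3y] bond c/2=31/800: DF=(2005101/2000000 − 31/800·(0.970000+0.924000+0.891100+0.844300+0.840600))/(1+31/800) = 499/625 ≈ 0.798400

1 1/2 97/100
2 1 231/250
3 3/2 8911/10000
4 2 8443/10000
5 5/2 4203/5000
6 3 499/625
DF(2.5y) is solved at step 5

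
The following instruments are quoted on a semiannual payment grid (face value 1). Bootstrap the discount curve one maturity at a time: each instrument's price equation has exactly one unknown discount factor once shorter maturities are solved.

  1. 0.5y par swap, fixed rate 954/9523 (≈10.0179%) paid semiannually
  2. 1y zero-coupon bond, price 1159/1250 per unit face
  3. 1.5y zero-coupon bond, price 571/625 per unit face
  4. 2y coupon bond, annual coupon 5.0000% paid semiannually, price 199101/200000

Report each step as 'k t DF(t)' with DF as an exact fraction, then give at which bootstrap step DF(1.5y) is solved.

step 1 [0.5y] swap r/2=477/9523: DF=(1 − 477/9523·(0))/(1+477/9523) = 9523/10000 ≈ 0.952300
step 2 [1y] zero: DF = P = 1159/1250 ≈ 0.927200
step 3 [1.5y] zero: DF = P = 571/625 ≈ 0.913600
step 4 [2y] bond c/2=1/40: DF=(199101/200000 − 1/40·(0.952300+0.927200+0.913600))/(1+1/40) = 9031/10000 ≈ 0.903100

1 1/2 9523/10000
2 1 1159/1250
3 3/2 571/625
4 2 9031/10000
DF(1.5y) is solved at step 3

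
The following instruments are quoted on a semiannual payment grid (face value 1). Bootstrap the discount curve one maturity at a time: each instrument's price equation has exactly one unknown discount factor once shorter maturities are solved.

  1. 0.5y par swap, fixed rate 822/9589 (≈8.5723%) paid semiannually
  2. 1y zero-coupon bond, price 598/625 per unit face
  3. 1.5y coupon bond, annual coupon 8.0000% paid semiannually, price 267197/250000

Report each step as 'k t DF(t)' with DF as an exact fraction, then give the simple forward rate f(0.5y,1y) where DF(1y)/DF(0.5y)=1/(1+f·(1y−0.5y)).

1 1/2 9589/10000
2 1 598/625
3 3/2 477/500
f(0.5y,1y) = ((9589/10000)/(598/625) − 1)/(1/2) = 21/4784 ≈ 0.4390%

step 1 [0.5y] swap r/2=411/9589: DF=(1 − 411/9589·(0))/(1+411/9589) = 9589/10000 ≈ 0.958900
step 2 [1y] zero: DF = P = 598/625 ≈ 0.956800
step 3 [1.5y] bond c/2=1/25: DF=(267197/250000 − 1/25·(0.958900+0.956800))/(1+1/25) = 477/500 ≈ 0.954000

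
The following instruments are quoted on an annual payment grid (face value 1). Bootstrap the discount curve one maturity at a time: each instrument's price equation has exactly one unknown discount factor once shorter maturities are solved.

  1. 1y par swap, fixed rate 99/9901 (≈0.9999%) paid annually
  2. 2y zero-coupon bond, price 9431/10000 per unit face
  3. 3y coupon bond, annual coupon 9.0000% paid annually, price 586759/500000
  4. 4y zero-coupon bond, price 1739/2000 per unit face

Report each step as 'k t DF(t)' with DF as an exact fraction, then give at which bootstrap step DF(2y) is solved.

step 1 [1y] swap r/1=99/9901: DF=(1 − 99/9901·(0))/(1+99/9901) = 9901/10000 ≈ 0.990100
step 2 [2y] zero: DF = P = 9431/10000 ≈ 0.943100
step 3 [3y] bond c/1=9/100: DF=(586759/500000 − 9/100·(0.990100+0.943100))/(1+9/100) = 917/1000 ≈ 0.917000
step 4 [4y] zero: DF = P = 1739/2000 ≈ 0.869500

1 1 9901/10000
2 2 9431/10000
3 3 917/1000
4 4 1739/2000
DF(2y) is solved at step 2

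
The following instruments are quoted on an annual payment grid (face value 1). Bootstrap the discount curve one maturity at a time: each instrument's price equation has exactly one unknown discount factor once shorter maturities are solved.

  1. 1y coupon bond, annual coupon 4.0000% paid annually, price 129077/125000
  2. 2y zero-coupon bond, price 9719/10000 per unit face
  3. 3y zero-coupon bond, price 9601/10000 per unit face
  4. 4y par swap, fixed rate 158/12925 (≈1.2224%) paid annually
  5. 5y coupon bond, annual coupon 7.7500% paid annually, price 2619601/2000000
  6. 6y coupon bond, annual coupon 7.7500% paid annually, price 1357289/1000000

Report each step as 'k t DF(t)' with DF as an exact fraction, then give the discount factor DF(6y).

1 1 9929/10000
2 2 9719/10000
3 3 9601/10000
4 4 4763/5000
5 5 9367/10000
6 6 4567/5000
DF(6y) = 4567/5000 ≈ 0.913400

step 1 [1y] bond c/1=1/25: DF=(129077/125000 − 1/25·(0))/(1+1/25) = 9929/10000 ≈ 0.992900
step 2 [2y] zero: DF = P = 9719/10000 ≈ 0.971900
step 3 [3y] zero: DF = P = 9601/10000 ≈ 0.960100
step 4 [4y] swap r/1=158/12925: DF=(1 − 158/12925·(0.992900+0.971900+0.960100))/(1+158/12925) = 4763/5000 ≈ 0.952600
step 5 [5y] bond c/1=31/400: DF=(2619601/2000000 − 31/400·(0.992900+0.971900+0.960100+0.952600))/(1+31/400) = 9367/10000 ≈ 0.936700
step 6 [6y] bond c/1=31/400: DF=(1357289/1000000 − 31/400·(0.992900+0.971900+0.960100+0.952600+0.936700))/(1+31/400) = 4567/5000 ≈ 0.913400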